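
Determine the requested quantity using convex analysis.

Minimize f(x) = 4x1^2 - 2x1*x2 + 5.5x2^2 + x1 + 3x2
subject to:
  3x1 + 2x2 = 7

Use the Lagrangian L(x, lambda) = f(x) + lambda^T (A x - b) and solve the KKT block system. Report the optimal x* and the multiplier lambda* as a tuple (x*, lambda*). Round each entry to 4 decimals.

Form the Lagrangian:
  L(x, lambda) = (1/2) x^T Q x + c^T x + lambda^T (A x - b)
Stationarity (grad_x L = 0): Q x + c + A^T lambda = 0.
Primal feasibility: A x = b.

This gives the KKT block system:
  [ Q   A^T ] [ x     ]   [-c ]
  [ A    0  ] [ lambda ] = [ b ]

Solving the linear system:
  x*      = (1.7613, 0.8581)
  lambda* = (-4.4581)
  f(x*)   = 17.771

x* = (1.7613, 0.8581), lambda* = (-4.4581)


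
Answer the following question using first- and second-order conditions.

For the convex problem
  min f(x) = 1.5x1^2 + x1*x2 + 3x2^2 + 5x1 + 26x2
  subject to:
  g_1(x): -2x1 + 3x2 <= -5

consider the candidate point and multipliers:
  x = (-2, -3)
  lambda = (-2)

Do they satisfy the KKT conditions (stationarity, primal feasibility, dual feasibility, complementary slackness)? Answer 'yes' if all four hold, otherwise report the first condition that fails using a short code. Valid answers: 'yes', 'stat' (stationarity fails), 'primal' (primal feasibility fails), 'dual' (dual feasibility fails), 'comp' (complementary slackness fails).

Gradient of f: grad f(x) = Q x + c = (-4, 6)
Constraint values g_i(x) = a_i^T x - b_i:
  g_1((-2, -3)) = 0
Stationarity residual: grad f(x) + sum_i lambda_i a_i = (0, 0)
  -> stationarity OK
Primal feasibility (all g_i <= 0): OK
Dual feasibility (all lambda_i >= 0): FAILS
Complementary slackness (lambda_i * g_i(x) = 0 for all i): OK

Verdict: the first failing condition is dual_feasibility -> dual.

dual


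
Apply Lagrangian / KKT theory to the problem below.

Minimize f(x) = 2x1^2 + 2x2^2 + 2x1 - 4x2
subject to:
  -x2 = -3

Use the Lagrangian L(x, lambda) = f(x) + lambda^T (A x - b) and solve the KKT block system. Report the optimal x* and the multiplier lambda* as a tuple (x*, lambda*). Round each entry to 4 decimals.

Form the Lagrangian:
  L(x, lambda) = (1/2) x^T Q x + c^T x + lambda^T (A x - b)
Stationarity (grad_x L = 0): Q x + c + A^T lambda = 0.
Primal feasibility: A x = b.

This gives the KKT block system:
  [ Q   A^T ] [ x     ]   [-c ]
  [ A    0  ] [ lambda ] = [ b ]

Solving the linear system:
  x*      = (-0.5, 3)
  lambda* = (8)
  f(x*)   = 5.5

x* = (-0.5, 3), lambda* = (8)


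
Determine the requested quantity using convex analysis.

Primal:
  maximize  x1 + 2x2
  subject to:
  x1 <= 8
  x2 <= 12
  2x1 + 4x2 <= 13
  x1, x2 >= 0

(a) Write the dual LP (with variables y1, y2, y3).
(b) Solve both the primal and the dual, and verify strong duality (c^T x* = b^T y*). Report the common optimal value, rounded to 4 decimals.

The standard primal-dual pair for 'max c^T x s.t. A x <= b, x >= 0' is:
  Dual:  min b^T y  s.t.  A^T y >= c,  y >= 0.

So the dual LP is:
  minimize  8y1 + 12y2 + 13y3
  subject to:
    y1 + 2y3 >= 1
    y2 + 4y3 >= 2
    y1, y2, y3 >= 0

Solving the primal: x* = (6.5, 0).
  primal value c^T x* = 6.5.
Solving the dual: y* = (0, 0, 0.5).
  dual value b^T y* = 6.5.
Strong duality: c^T x* = b^T y*. Confirmed.

6.5


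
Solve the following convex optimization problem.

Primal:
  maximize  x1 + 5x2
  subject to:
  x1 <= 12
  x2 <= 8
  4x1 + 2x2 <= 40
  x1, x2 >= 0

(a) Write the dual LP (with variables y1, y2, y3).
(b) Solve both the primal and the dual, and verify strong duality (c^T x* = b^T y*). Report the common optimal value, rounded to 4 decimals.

The standard primal-dual pair for 'max c^T x s.t. A x <= b, x >= 0' is:
  Dual:  min b^T y  s.t.  A^T y >= c,  y >= 0.

So the dual LP is:
  minimize  12y1 + 8y2 + 40y3
  subject to:
    y1 + 4y3 >= 1
    y2 + 2y3 >= 5
    y1, y2, y3 >= 0

Solving the primal: x* = (6, 8).
  primal value c^T x* = 46.
Solving the dual: y* = (0, 4.5, 0.25).
  dual value b^T y* = 46.
Strong duality: c^T x* = b^T y*. Confirmed.

46


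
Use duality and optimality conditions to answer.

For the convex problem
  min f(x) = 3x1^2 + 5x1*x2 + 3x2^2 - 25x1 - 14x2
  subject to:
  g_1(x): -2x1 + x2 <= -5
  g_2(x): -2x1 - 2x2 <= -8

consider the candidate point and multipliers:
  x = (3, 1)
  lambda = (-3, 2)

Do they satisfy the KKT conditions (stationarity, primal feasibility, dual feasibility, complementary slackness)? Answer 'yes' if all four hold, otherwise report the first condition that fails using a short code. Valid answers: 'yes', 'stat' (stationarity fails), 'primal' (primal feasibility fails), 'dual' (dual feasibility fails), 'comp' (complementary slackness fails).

Gradient of f: grad f(x) = Q x + c = (-2, 7)
Constraint values g_i(x) = a_i^T x - b_i:
  g_1((3, 1)) = 0
  g_2((3, 1)) = 0
Stationarity residual: grad f(x) + sum_i lambda_i a_i = (0, 0)
  -> stationarity OK
Primal feasibility (all g_i <= 0): OK
Dual feasibility (all lambda_i >= 0): FAILS
Complementary slackness (lambda_i * g_i(x) = 0 for all i): OK

Verdict: the first failing condition is dual_feasibility -> dual.

dual


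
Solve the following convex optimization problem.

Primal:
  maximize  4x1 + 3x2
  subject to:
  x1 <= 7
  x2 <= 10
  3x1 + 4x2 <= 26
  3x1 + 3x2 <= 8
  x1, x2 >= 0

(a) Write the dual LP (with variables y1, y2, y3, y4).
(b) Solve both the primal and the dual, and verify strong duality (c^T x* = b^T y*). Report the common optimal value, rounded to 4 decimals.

The standard primal-dual pair for 'max c^T x s.t. A x <= b, x >= 0' is:
  Dual:  min b^T y  s.t.  A^T y >= c,  y >= 0.

So the dual LP is:
  minimize  7y1 + 10y2 + 26y3 + 8y4
  subject to:
    y1 + 3y3 + 3y4 >= 4
    y2 + 4y3 + 3y4 >= 3
    y1, y2, y3, y4 >= 0

Solving the primal: x* = (2.6667, 0).
  primal value c^T x* = 10.6667.
Solving the dual: y* = (0, 0, 0, 1.3333).
  dual value b^T y* = 10.6667.
Strong duality: c^T x* = b^T y*. Confirmed.

10.6667


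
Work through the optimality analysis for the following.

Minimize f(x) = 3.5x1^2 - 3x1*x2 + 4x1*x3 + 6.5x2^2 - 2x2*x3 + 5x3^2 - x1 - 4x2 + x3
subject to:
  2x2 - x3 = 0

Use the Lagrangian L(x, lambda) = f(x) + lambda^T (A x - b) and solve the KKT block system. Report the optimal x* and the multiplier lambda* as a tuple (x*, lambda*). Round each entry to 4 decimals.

Form the Lagrangian:
  L(x, lambda) = (1/2) x^T Q x + c^T x + lambda^T (A x - b)
Stationarity (grad_x L = 0): Q x + c + A^T lambda = 0.
Primal feasibility: A x = b.

This gives the KKT block system:
  [ Q   A^T ] [ x     ]   [-c ]
  [ A    0  ] [ lambda ] = [ b ]

Solving the linear system:
  x*      = (0.1207, 0.031, 0.0621)
  lambda* = (2.0414)
  f(x*)   = -0.0914

x* = (0.1207, 0.031, 0.0621), lambda* = (2.0414)


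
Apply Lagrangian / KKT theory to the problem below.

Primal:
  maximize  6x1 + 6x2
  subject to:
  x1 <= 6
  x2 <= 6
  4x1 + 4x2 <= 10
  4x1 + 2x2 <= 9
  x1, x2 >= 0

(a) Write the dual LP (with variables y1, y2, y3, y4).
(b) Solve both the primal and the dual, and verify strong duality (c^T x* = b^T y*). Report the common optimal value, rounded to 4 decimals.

The standard primal-dual pair for 'max c^T x s.t. A x <= b, x >= 0' is:
  Dual:  min b^T y  s.t.  A^T y >= c,  y >= 0.

So the dual LP is:
  minimize  6y1 + 6y2 + 10y3 + 9y4
  subject to:
    y1 + 4y3 + 4y4 >= 6
    y2 + 4y3 + 2y4 >= 6
    y1, y2, y3, y4 >= 0

Solving the primal: x* = (2, 0.5).
  primal value c^T x* = 15.
Solving the dual: y* = (0, 0, 1.5, 0).
  dual value b^T y* = 15.
Strong duality: c^T x* = b^T y*. Confirmed.

15


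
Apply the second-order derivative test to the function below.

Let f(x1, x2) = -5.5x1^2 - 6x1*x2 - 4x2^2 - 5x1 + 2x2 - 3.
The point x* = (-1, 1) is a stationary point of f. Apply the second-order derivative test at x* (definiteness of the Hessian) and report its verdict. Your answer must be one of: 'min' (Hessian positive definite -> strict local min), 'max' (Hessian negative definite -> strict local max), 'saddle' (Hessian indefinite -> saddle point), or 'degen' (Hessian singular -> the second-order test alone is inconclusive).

Compute the Hessian H = grad^2 f:
  H = [[-11, -6], [-6, -8]]
Verify stationarity: grad f(x*) = H x* + g = (0, 0).
Eigenvalues of H: -15.6847, -3.3153.
Both eigenvalues < 0, so H is negative definite -> x* is a strict local max.

max


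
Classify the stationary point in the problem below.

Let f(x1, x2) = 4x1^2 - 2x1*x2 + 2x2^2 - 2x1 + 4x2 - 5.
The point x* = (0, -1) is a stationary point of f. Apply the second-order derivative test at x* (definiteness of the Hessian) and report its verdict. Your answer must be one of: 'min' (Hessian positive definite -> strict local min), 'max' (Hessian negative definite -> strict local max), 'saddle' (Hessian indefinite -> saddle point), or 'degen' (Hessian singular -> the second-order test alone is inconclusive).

Compute the Hessian H = grad^2 f:
  H = [[8, -2], [-2, 4]]
Verify stationarity: grad f(x*) = H x* + g = (0, 0).
Eigenvalues of H: 3.1716, 8.8284.
Both eigenvalues > 0, so H is positive definite -> x* is a strict local min.

min


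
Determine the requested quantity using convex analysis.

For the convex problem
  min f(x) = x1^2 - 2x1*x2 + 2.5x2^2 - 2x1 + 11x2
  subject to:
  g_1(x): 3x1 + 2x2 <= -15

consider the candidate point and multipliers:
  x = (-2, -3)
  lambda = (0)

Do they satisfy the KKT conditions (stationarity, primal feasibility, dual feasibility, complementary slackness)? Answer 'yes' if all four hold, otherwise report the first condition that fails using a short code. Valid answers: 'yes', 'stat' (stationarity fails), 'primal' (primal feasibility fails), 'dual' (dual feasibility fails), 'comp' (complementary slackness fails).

Gradient of f: grad f(x) = Q x + c = (0, 0)
Constraint values g_i(x) = a_i^T x - b_i:
  g_1((-2, -3)) = 3
Stationarity residual: grad f(x) + sum_i lambda_i a_i = (0, 0)
  -> stationarity OK
Primal feasibility (all g_i <= 0): FAILS
Dual feasibility (all lambda_i >= 0): OK
Complementary slackness (lambda_i * g_i(x) = 0 for all i): OK

Verdict: the first failing condition is primal_feasibility -> primal.

primal


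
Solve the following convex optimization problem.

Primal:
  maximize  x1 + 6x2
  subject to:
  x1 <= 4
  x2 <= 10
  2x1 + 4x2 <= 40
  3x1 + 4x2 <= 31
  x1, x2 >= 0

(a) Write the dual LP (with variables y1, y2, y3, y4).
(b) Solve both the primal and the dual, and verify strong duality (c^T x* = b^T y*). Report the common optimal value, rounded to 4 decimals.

The standard primal-dual pair for 'max c^T x s.t. A x <= b, x >= 0' is:
  Dual:  min b^T y  s.t.  A^T y >= c,  y >= 0.

So the dual LP is:
  minimize  4y1 + 10y2 + 40y3 + 31y4
  subject to:
    y1 + 2y3 + 3y4 >= 1
    y2 + 4y3 + 4y4 >= 6
    y1, y2, y3, y4 >= 0

Solving the primal: x* = (0, 7.75).
  primal value c^T x* = 46.5.
Solving the dual: y* = (0, 0, 0, 1.5).
  dual value b^T y* = 46.5.
Strong duality: c^T x* = b^T y*. Confirmed.

46.5


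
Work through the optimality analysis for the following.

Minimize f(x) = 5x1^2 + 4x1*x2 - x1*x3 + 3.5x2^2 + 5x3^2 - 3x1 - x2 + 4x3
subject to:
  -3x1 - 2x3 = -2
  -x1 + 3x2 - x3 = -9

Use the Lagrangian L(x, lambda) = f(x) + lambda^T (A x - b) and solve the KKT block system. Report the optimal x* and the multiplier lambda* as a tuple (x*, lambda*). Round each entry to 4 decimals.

Form the Lagrangian:
  L(x, lambda) = (1/2) x^T Q x + c^T x + lambda^T (A x - b)
Stationarity (grad_x L = 0): Q x + c + A^T lambda = 0.
Primal feasibility: A x = b.

This gives the KKT block system:
  [ Q   A^T ] [ x     ]   [-c ]
  [ A    0  ] [ lambda ] = [ b ]

Solving the linear system:
  x*      = (0.9426, -2.8238, -0.4139)
  lambda* = (-3.3735, 5.6653)
  f(x*)   = 21.2906

x* = (0.9426, -2.8238, -0.4139), lambda* = (-3.3735, 5.6653)


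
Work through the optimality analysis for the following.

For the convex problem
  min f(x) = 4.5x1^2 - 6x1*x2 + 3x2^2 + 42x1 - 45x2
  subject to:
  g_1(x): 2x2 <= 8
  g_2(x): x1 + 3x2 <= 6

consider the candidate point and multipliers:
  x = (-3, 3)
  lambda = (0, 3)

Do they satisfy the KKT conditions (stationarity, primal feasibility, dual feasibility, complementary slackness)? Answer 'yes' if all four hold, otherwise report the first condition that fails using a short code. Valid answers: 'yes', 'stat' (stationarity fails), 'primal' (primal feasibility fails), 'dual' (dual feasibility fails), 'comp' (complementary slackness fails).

Gradient of f: grad f(x) = Q x + c = (-3, -9)
Constraint values g_i(x) = a_i^T x - b_i:
  g_1((-3, 3)) = -2
  g_2((-3, 3)) = 0
Stationarity residual: grad f(x) + sum_i lambda_i a_i = (0, 0)
  -> stationarity OK
Primal feasibility (all g_i <= 0): OK
Dual feasibility (all lambda_i >= 0): OK
Complementary slackness (lambda_i * g_i(x) = 0 for all i): OK

Verdict: yes, KKT holds.

yes


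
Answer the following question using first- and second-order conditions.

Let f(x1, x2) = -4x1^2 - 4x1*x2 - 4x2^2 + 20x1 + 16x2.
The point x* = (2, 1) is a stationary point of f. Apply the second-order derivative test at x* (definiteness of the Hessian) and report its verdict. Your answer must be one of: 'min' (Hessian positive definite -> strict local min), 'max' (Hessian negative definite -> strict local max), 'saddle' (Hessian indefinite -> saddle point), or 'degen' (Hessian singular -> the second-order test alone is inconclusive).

Compute the Hessian H = grad^2 f:
  H = [[-8, -4], [-4, -8]]
Verify stationarity: grad f(x*) = H x* + g = (0, 0).
Eigenvalues of H: -12, -4.
Both eigenvalues < 0, so H is negative definite -> x* is a strict local max.

max


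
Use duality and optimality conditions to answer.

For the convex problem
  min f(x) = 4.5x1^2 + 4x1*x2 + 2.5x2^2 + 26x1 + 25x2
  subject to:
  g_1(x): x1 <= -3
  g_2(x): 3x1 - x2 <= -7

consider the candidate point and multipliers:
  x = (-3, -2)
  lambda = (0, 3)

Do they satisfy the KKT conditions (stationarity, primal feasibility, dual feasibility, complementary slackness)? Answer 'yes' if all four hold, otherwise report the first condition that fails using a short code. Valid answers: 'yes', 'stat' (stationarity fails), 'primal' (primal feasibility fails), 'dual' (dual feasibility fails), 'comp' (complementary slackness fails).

Gradient of f: grad f(x) = Q x + c = (-9, 3)
Constraint values g_i(x) = a_i^T x - b_i:
  g_1((-3, -2)) = 0
  g_2((-3, -2)) = 0
Stationarity residual: grad f(x) + sum_i lambda_i a_i = (0, 0)
  -> stationarity OK
Primal feasibility (all g_i <= 0): OK
Dual feasibility (all lambda_i >= 0): OK
Complementary slackness (lambda_i * g_i(x) = 0 for all i): OK

Verdict: yes, KKT holds.

yes


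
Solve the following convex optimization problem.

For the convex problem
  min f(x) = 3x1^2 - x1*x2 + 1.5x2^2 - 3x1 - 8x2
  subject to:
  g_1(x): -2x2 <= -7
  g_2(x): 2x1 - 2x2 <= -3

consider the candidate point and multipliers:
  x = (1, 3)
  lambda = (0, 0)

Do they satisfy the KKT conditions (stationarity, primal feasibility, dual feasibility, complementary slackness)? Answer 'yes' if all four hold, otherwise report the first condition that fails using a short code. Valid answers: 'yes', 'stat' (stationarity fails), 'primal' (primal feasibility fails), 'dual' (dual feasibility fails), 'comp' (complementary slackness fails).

Gradient of f: grad f(x) = Q x + c = (0, 0)
Constraint values g_i(x) = a_i^T x - b_i:
  g_1((1, 3)) = 1
  g_2((1, 3)) = -1
Stationarity residual: grad f(x) + sum_i lambda_i a_i = (0, 0)
  -> stationarity OK
Primal feasibility (all g_i <= 0): FAILS
Dual feasibility (all lambda_i >= 0): OK
Complementary slackness (lambda_i * g_i(x) = 0 for all i): OK

Verdict: the first failing condition is primal_feasibility -> primal.

primal


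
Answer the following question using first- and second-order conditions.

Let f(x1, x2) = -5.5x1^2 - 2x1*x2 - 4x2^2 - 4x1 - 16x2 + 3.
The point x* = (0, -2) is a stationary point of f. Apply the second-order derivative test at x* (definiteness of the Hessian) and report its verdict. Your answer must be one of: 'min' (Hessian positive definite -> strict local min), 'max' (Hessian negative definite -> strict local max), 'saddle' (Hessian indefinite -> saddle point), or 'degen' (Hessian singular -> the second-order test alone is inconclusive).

Compute the Hessian H = grad^2 f:
  H = [[-11, -2], [-2, -8]]
Verify stationarity: grad f(x*) = H x* + g = (0, 0).
Eigenvalues of H: -12, -7.
Both eigenvalues < 0, so H is negative definite -> x* is a strict local max.

max


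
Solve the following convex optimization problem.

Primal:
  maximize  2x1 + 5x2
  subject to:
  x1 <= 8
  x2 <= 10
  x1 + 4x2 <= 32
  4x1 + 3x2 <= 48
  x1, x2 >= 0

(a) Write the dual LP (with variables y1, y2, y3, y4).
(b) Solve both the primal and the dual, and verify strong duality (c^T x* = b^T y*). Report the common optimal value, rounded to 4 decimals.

The standard primal-dual pair for 'max c^T x s.t. A x <= b, x >= 0' is:
  Dual:  min b^T y  s.t.  A^T y >= c,  y >= 0.

So the dual LP is:
  minimize  8y1 + 10y2 + 32y3 + 48y4
  subject to:
    y1 + y3 + 4y4 >= 2
    y2 + 4y3 + 3y4 >= 5
    y1, y2, y3, y4 >= 0

Solving the primal: x* = (7.3846, 6.1538).
  primal value c^T x* = 45.5385.
Solving the dual: y* = (0, 0, 1.0769, 0.2308).
  dual value b^T y* = 45.5385.
Strong duality: c^T x* = b^T y*. Confirmed.

45.5385


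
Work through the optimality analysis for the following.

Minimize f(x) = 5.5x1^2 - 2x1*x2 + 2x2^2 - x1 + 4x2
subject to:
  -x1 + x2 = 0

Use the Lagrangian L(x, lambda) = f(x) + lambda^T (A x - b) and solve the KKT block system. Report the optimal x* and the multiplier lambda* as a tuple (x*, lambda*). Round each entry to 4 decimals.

Form the Lagrangian:
  L(x, lambda) = (1/2) x^T Q x + c^T x + lambda^T (A x - b)
Stationarity (grad_x L = 0): Q x + c + A^T lambda = 0.
Primal feasibility: A x = b.

This gives the KKT block system:
  [ Q   A^T ] [ x     ]   [-c ]
  [ A    0  ] [ lambda ] = [ b ]

Solving the linear system:
  x*      = (-0.2727, -0.2727)
  lambda* = (-3.4545)
  f(x*)   = -0.4091

x* = (-0.2727, -0.2727), lambda* = (-3.4545)


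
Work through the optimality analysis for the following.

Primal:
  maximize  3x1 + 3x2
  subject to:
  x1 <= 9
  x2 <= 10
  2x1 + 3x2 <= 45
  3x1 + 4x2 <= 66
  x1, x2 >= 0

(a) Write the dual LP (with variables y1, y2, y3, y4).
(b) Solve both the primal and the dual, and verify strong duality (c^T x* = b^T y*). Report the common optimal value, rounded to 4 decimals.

The standard primal-dual pair for 'max c^T x s.t. A x <= b, x >= 0' is:
  Dual:  min b^T y  s.t.  A^T y >= c,  y >= 0.

So the dual LP is:
  minimize  9y1 + 10y2 + 45y3 + 66y4
  subject to:
    y1 + 2y3 + 3y4 >= 3
    y2 + 3y3 + 4y4 >= 3
    y1, y2, y3, y4 >= 0

Solving the primal: x* = (9, 9).
  primal value c^T x* = 54.
Solving the dual: y* = (1, 0, 1, 0).
  dual value b^T y* = 54.
Strong duality: c^T x* = b^T y*. Confirmed.

54


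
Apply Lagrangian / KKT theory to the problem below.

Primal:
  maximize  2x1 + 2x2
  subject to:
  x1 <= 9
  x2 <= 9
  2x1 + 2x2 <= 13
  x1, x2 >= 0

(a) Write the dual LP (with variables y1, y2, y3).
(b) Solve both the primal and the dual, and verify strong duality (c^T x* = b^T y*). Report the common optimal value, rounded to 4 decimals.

The standard primal-dual pair for 'max c^T x s.t. A x <= b, x >= 0' is:
  Dual:  min b^T y  s.t.  A^T y >= c,  y >= 0.

So the dual LP is:
  minimize  9y1 + 9y2 + 13y3
  subject to:
    y1 + 2y3 >= 2
    y2 + 2y3 >= 2
    y1, y2, y3 >= 0

Solving the primal: x* = (6.5, 0).
  primal value c^T x* = 13.
Solving the dual: y* = (0, 0, 1).
  dual value b^T y* = 13.
Strong duality: c^T x* = b^T y*. Confirmed.

13


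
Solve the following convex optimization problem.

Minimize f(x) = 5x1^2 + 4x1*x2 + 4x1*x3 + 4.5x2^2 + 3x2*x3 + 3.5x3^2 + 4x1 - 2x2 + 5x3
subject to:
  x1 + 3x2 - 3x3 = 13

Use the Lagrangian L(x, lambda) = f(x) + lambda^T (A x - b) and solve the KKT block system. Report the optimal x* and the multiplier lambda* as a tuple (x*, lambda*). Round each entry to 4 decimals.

Form the Lagrangian:
  L(x, lambda) = (1/2) x^T Q x + c^T x + lambda^T (A x - b)
Stationarity (grad_x L = 0): Q x + c + A^T lambda = 0.
Primal feasibility: A x = b.

This gives the KKT block system:
  [ Q   A^T ] [ x     ]   [-c ]
  [ A    0  ] [ lambda ] = [ b ]

Solving the linear system:
  x*      = (0.1315, 1.7656, -2.5239)
  lambda* = (-2.2815)
  f(x*)   = 7.0176

x* = (0.1315, 1.7656, -2.5239), lambda* = (-2.2815)


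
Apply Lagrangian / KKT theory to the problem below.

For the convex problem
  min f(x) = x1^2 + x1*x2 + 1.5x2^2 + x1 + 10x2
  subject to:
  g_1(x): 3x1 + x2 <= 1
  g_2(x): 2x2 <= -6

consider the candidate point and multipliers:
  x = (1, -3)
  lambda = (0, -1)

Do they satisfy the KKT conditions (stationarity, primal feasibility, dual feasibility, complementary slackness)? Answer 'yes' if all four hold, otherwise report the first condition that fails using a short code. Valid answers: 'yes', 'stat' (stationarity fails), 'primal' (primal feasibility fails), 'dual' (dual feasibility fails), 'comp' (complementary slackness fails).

Gradient of f: grad f(x) = Q x + c = (0, 2)
Constraint values g_i(x) = a_i^T x - b_i:
  g_1((1, -3)) = -1
  g_2((1, -3)) = 0
Stationarity residual: grad f(x) + sum_i lambda_i a_i = (0, 0)
  -> stationarity OK
Primal feasibility (all g_i <= 0): OK
Dual feasibility (all lambda_i >= 0): FAILS
Complementary slackness (lambda_i * g_i(x) = 0 for all i): OK

Verdict: the first failing condition is dual_feasibility -> dual.

dual


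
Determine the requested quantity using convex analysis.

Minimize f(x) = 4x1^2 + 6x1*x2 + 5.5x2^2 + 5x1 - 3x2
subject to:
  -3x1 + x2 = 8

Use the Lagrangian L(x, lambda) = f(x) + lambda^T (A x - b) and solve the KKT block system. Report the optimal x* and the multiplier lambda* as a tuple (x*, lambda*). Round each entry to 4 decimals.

Form the Lagrangian:
  L(x, lambda) = (1/2) x^T Q x + c^T x + lambda^T (A x - b)
Stationarity (grad_x L = 0): Q x + c + A^T lambda = 0.
Primal feasibility: A x = b.

This gives the KKT block system:
  [ Q   A^T ] [ x     ]   [-c ]
  [ A    0  ] [ lambda ] = [ b ]

Solving the linear system:
  x*      = (-2.1538, 1.5385)
  lambda* = (-1)
  f(x*)   = -3.6923

x* = (-2.1538, 1.5385), lambda* = (-1)


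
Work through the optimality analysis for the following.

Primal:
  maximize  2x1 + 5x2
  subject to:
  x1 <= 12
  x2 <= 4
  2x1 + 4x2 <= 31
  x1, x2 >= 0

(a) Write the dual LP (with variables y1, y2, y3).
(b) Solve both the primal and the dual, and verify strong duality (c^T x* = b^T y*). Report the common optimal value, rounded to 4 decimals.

The standard primal-dual pair for 'max c^T x s.t. A x <= b, x >= 0' is:
  Dual:  min b^T y  s.t.  A^T y >= c,  y >= 0.

So the dual LP is:
  minimize  12y1 + 4y2 + 31y3
  subject to:
    y1 + 2y3 >= 2
    y2 + 4y3 >= 5
    y1, y2, y3 >= 0

Solving the primal: x* = (7.5, 4).
  primal value c^T x* = 35.
Solving the dual: y* = (0, 1, 1).
  dual value b^T y* = 35.
Strong duality: c^T x* = b^T y*. Confirmed.

35


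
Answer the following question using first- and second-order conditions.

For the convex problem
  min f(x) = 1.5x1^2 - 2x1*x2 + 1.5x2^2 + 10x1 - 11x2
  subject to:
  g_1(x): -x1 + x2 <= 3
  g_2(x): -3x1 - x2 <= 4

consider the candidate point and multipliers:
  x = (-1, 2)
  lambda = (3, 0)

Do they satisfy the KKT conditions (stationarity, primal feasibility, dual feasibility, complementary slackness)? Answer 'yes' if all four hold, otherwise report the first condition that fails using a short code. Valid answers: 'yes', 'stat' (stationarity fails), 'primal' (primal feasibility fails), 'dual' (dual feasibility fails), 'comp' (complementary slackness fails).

Gradient of f: grad f(x) = Q x + c = (3, -3)
Constraint values g_i(x) = a_i^T x - b_i:
  g_1((-1, 2)) = 0
  g_2((-1, 2)) = -3
Stationarity residual: grad f(x) + sum_i lambda_i a_i = (0, 0)
  -> stationarity OK
Primal feasibility (all g_i <= 0): OK
Dual feasibility (all lambda_i >= 0): OK
Complementary slackness (lambda_i * g_i(x) = 0 for all i): OK

Verdict: yes, KKT holds.

yes


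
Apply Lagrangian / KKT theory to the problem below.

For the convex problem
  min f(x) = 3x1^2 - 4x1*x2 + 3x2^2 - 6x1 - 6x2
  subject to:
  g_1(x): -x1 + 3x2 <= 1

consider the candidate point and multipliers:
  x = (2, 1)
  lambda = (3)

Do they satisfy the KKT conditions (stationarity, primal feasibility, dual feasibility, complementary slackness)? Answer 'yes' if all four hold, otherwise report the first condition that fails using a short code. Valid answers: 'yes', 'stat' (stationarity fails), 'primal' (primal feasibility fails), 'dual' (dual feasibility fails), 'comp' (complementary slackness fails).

Gradient of f: grad f(x) = Q x + c = (2, -8)
Constraint values g_i(x) = a_i^T x - b_i:
  g_1((2, 1)) = 0
Stationarity residual: grad f(x) + sum_i lambda_i a_i = (-1, 1)
  -> stationarity FAILS
Primal feasibility (all g_i <= 0): OK
Dual feasibility (all lambda_i >= 0): OK
Complementary slackness (lambda_i * g_i(x) = 0 for all i): OK

Verdict: the first failing condition is stationarity -> stat.

stat


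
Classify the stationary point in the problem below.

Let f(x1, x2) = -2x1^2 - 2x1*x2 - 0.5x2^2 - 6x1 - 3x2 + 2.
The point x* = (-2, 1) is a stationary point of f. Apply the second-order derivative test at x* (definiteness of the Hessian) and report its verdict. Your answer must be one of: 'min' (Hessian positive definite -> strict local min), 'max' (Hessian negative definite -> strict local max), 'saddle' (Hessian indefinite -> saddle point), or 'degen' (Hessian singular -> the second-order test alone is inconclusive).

Compute the Hessian H = grad^2 f:
  H = [[-4, -2], [-2, -1]]
Verify stationarity: grad f(x*) = H x* + g = (0, 0).
Eigenvalues of H: -5, 0.
H has a zero eigenvalue (singular; negative semidefinite but not definite), so H is neither positive definite, negative definite, nor indefinite. The second-order test alone is inconclusive -> degen.
(Indeed, f is constant along the null direction of H through x*, so x* is not a strict local extremum.)

degen


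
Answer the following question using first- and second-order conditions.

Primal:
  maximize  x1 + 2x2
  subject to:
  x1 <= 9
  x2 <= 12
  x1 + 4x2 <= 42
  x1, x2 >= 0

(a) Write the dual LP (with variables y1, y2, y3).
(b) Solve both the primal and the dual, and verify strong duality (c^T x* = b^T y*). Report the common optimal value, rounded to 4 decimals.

The standard primal-dual pair for 'max c^T x s.t. A x <= b, x >= 0' is:
  Dual:  min b^T y  s.t.  A^T y >= c,  y >= 0.

So the dual LP is:
  minimize  9y1 + 12y2 + 42y3
  subject to:
    y1 + y3 >= 1
    y2 + 4y3 >= 2
    y1, y2, y3 >= 0

Solving the primal: x* = (9, 8.25).
  primal value c^T x* = 25.5.
Solving the dual: y* = (0.5, 0, 0.5).
  dual value b^T y* = 25.5.
Strong duality: c^T x* = b^T y*. Confirmed.

25.5


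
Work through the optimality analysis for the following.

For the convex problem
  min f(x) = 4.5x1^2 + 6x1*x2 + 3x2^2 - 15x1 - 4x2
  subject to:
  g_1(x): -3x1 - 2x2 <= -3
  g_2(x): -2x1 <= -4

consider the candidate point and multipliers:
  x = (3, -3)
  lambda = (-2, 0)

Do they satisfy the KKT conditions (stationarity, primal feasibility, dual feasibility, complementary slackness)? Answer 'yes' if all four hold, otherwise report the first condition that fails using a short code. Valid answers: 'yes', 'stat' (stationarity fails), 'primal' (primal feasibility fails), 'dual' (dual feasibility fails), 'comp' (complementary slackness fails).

Gradient of f: grad f(x) = Q x + c = (-6, -4)
Constraint values g_i(x) = a_i^T x - b_i:
  g_1((3, -3)) = 0
  g_2((3, -3)) = -2
Stationarity residual: grad f(x) + sum_i lambda_i a_i = (0, 0)
  -> stationarity OK
Primal feasibility (all g_i <= 0): OK
Dual feasibility (all lambda_i >= 0): FAILS
Complementary slackness (lambda_i * g_i(x) = 0 for all i): OK

Verdict: the first failing condition is dual_feasibility -> dual.

dual


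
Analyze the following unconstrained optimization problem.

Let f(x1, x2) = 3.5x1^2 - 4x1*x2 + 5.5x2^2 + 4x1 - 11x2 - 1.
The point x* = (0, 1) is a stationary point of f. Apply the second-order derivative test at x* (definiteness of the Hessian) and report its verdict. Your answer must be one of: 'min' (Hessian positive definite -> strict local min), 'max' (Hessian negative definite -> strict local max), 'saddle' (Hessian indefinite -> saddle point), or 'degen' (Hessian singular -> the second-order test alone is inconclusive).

Compute the Hessian H = grad^2 f:
  H = [[7, -4], [-4, 11]]
Verify stationarity: grad f(x*) = H x* + g = (0, 0).
Eigenvalues of H: 4.5279, 13.4721.
Both eigenvalues > 0, so H is positive definite -> x* is a strict local min.

min


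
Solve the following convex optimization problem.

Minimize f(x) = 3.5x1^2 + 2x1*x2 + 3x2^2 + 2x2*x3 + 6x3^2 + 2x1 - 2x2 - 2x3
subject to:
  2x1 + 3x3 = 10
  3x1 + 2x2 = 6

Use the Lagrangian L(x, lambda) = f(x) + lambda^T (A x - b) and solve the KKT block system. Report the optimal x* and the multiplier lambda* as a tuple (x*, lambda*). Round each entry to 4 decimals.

Form the Lagrangian:
  L(x, lambda) = (1/2) x^T Q x + c^T x + lambda^T (A x - b)
Stationarity (grad_x L = 0): Q x + c + A^T lambda = 0.
Primal feasibility: A x = b.

This gives the KKT block system:
  [ Q   A^T ] [ x     ]   [-c ]
  [ A    0  ] [ lambda ] = [ b ]

Solving the linear system:
  x*      = (2.3217, -0.4825, 1.7855)
  lambda* = (-6.1538, -1.6597)
  f(x*)   = 36.7669

x* = (2.3217, -0.4825, 1.7855), lambda* = (-6.1538, -1.6597)


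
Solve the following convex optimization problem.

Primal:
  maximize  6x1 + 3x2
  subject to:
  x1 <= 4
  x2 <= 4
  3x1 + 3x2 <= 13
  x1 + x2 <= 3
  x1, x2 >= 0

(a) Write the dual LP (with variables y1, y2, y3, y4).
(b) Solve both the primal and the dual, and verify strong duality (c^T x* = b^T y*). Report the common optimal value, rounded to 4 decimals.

The standard primal-dual pair for 'max c^T x s.t. A x <= b, x >= 0' is:
  Dual:  min b^T y  s.t.  A^T y >= c,  y >= 0.

So the dual LP is:
  minimize  4y1 + 4y2 + 13y3 + 3y4
  subject to:
    y1 + 3y3 + y4 >= 6
    y2 + 3y3 + y4 >= 3
    y1, y2, y3, y4 >= 0

Solving the primal: x* = (3, 0).
  primal value c^T x* = 18.
Solving the dual: y* = (0, 0, 0, 6).
  dual value b^T y* = 18.
Strong duality: c^T x* = b^T y*. Confirmed.

18


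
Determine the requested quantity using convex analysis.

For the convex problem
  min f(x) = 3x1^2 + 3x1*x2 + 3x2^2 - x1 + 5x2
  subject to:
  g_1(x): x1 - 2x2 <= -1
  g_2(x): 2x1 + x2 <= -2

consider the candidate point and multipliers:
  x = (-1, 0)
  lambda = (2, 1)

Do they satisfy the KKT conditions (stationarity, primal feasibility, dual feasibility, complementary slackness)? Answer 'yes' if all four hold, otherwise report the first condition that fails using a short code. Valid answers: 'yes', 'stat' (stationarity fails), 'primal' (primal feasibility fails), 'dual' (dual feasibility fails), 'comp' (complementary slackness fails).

Gradient of f: grad f(x) = Q x + c = (-7, 2)
Constraint values g_i(x) = a_i^T x - b_i:
  g_1((-1, 0)) = 0
  g_2((-1, 0)) = 0
Stationarity residual: grad f(x) + sum_i lambda_i a_i = (-3, -1)
  -> stationarity FAILS
Primal feasibility (all g_i <= 0): OK
Dual feasibility (all lambda_i >= 0): OK
Complementary slackness (lambda_i * g_i(x) = 0 for all i): OK

Verdict: the first failing condition is stationarity -> stat.

stat


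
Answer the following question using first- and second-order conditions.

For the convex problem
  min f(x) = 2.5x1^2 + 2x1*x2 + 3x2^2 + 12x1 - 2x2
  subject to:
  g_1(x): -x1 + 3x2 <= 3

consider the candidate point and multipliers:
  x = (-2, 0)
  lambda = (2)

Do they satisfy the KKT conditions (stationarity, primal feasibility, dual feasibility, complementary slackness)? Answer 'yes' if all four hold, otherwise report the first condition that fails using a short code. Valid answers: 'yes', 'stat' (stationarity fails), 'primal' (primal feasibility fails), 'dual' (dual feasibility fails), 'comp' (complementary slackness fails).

Gradient of f: grad f(x) = Q x + c = (2, -6)
Constraint values g_i(x) = a_i^T x - b_i:
  g_1((-2, 0)) = -1
Stationarity residual: grad f(x) + sum_i lambda_i a_i = (0, 0)
  -> stationarity OK
Primal feasibility (all g_i <= 0): OK
Dual feasibility (all lambda_i >= 0): OK
Complementary slackness (lambda_i * g_i(x) = 0 for all i): FAILS

Verdict: the first failing condition is complementary_slackness -> comp.

comp


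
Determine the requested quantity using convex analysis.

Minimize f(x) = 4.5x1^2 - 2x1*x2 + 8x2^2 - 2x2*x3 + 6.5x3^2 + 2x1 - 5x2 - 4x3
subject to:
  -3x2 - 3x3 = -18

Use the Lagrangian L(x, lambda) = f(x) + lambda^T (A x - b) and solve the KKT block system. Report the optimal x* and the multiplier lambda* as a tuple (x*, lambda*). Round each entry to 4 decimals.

Form the Lagrangian:
  L(x, lambda) = (1/2) x^T Q x + c^T x + lambda^T (A x - b)
Stationarity (grad_x L = 0): Q x + c + A^T lambda = 0.
Primal feasibility: A x = b.

This gives the KKT block system:
  [ Q   A^T ] [ x     ]   [-c ]
  [ A    0  ] [ lambda ] = [ b ]

Solving the linear system:
  x*      = (0.3959, 2.7816, 3.2184)
  lambda* = (10.7588)
  f(x*)   = 83.8345

x* = (0.3959, 2.7816, 3.2184), lambda* = (10.7588)


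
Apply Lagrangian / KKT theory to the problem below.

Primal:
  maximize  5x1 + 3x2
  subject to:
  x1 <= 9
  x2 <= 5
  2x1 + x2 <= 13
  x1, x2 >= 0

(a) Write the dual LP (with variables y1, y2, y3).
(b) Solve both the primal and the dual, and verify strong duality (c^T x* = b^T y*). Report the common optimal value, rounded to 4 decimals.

The standard primal-dual pair for 'max c^T x s.t. A x <= b, x >= 0' is:
  Dual:  min b^T y  s.t.  A^T y >= c,  y >= 0.

So the dual LP is:
  minimize  9y1 + 5y2 + 13y3
  subject to:
    y1 + 2y3 >= 5
    y2 + y3 >= 3
    y1, y2, y3 >= 0

Solving the primal: x* = (4, 5).
  primal value c^T x* = 35.
Solving the dual: y* = (0, 0.5, 2.5).
  dual value b^T y* = 35.
Strong duality: c^T x* = b^T y*. Confirmed.

35


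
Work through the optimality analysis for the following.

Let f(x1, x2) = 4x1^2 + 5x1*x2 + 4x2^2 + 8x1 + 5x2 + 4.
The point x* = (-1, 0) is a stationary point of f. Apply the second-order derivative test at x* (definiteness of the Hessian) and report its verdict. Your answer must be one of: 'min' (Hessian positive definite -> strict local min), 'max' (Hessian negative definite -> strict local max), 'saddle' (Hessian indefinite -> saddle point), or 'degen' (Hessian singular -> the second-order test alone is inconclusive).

Compute the Hessian H = grad^2 f:
  H = [[8, 5], [5, 8]]
Verify stationarity: grad f(x*) = H x* + g = (0, 0).
Eigenvalues of H: 3, 13.
Both eigenvalues > 0, so H is positive definite -> x* is a strict local min.

min


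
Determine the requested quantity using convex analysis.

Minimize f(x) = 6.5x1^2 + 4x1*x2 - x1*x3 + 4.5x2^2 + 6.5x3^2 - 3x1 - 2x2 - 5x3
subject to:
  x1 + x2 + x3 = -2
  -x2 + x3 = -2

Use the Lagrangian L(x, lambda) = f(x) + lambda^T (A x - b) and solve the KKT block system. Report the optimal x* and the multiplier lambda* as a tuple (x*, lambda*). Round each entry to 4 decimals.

Form the Lagrangian:
  L(x, lambda) = (1/2) x^T Q x + c^T x + lambda^T (A x - b)
Stationarity (grad_x L = 0): Q x + c + A^T lambda = 0.
Primal feasibility: A x = b.

This gives the KKT block system:
  [ Q   A^T ] [ x     ]   [-c ]
  [ A    0  ] [ lambda ] = [ b ]

Solving the linear system:
  x*      = (-1, 0.5, -1.5)
  lambda* = (12.5, 11)
  f(x*)   = 28.25

x* = (-1, 0.5, -1.5), lambda* = (12.5, 11)


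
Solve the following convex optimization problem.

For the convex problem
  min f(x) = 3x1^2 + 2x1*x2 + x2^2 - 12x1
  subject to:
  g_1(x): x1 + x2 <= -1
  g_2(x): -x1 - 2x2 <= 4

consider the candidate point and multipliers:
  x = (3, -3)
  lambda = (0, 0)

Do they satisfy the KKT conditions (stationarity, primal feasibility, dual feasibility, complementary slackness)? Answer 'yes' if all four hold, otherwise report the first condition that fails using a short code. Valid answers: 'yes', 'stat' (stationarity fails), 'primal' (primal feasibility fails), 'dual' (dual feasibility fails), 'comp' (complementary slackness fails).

Gradient of f: grad f(x) = Q x + c = (0, 0)
Constraint values g_i(x) = a_i^T x - b_i:
  g_1((3, -3)) = 1
  g_2((3, -3)) = -1
Stationarity residual: grad f(x) + sum_i lambda_i a_i = (0, 0)
  -> stationarity OK
Primal feasibility (all g_i <= 0): FAILS
Dual feasibility (all lambda_i >= 0): OK
Complementary slackness (lambda_i * g_i(x) = 0 for all i): OK

Verdict: the first failing condition is primal_feasibility -> primal.

primal


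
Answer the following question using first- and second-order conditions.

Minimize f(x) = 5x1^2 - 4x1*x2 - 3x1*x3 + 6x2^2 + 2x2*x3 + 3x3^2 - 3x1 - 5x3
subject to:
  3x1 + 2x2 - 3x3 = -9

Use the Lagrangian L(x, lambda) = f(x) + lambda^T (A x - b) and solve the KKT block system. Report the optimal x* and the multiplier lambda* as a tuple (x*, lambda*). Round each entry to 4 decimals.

Form the Lagrangian:
  L(x, lambda) = (1/2) x^T Q x + c^T x + lambda^T (A x - b)
Stationarity (grad_x L = 0): Q x + c + A^T lambda = 0.
Primal feasibility: A x = b.

This gives the KKT block system:
  [ Q   A^T ] [ x     ]   [-c ]
  [ A    0  ] [ lambda ] = [ b ]

Solving the linear system:
  x*      = (-0.1, -0.8462, 2.3359)
  lambda* = (2.541)
  f(x*)   = 5.7449

x* = (-0.1, -0.8462, 2.3359), lambda* = (2.541)


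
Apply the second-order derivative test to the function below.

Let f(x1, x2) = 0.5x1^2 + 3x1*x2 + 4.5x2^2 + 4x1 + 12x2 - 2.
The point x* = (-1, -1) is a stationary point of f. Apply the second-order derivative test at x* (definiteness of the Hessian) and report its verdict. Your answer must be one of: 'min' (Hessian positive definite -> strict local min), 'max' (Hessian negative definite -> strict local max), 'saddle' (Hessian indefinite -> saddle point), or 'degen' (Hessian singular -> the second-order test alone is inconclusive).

Compute the Hessian H = grad^2 f:
  H = [[1, 3], [3, 9]]
Verify stationarity: grad f(x*) = H x* + g = (0, 0).
Eigenvalues of H: 0, 10.
H has a zero eigenvalue (singular; positive semidefinite but not definite), so H is neither positive definite, negative definite, nor indefinite. The second-order test alone is inconclusive -> degen.
(Indeed, f is constant along the null direction of H through x*, so x* is not a strict local extremum.)

degen


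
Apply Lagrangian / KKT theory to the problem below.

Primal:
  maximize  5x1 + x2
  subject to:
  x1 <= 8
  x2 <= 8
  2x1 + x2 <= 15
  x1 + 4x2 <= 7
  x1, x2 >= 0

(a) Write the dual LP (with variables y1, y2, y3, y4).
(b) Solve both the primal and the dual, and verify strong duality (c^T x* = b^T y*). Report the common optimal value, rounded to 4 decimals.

The standard primal-dual pair for 'max c^T x s.t. A x <= b, x >= 0' is:
  Dual:  min b^T y  s.t.  A^T y >= c,  y >= 0.

So the dual LP is:
  minimize  8y1 + 8y2 + 15y3 + 7y4
  subject to:
    y1 + 2y3 + y4 >= 5
    y2 + y3 + 4y4 >= 1
    y1, y2, y3, y4 >= 0

Solving the primal: x* = (7, 0).
  primal value c^T x* = 35.
Solving the dual: y* = (0, 0, 0, 5).
  dual value b^T y* = 35.
Strong duality: c^T x* = b^T y*. Confirmed.

35


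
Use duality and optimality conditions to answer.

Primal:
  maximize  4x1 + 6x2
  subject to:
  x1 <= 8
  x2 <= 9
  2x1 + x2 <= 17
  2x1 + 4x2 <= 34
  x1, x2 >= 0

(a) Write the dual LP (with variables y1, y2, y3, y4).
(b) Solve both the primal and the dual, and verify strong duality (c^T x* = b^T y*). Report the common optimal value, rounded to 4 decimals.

The standard primal-dual pair for 'max c^T x s.t. A x <= b, x >= 0' is:
  Dual:  min b^T y  s.t.  A^T y >= c,  y >= 0.

So the dual LP is:
  minimize  8y1 + 9y2 + 17y3 + 34y4
  subject to:
    y1 + 2y3 + 2y4 >= 4
    y2 + y3 + 4y4 >= 6
    y1, y2, y3, y4 >= 0

Solving the primal: x* = (5.6667, 5.6667).
  primal value c^T x* = 56.6667.
Solving the dual: y* = (0, 0, 0.6667, 1.3333).
  dual value b^T y* = 56.6667.
Strong duality: c^T x* = b^T y*. Confirmed.

56.6667


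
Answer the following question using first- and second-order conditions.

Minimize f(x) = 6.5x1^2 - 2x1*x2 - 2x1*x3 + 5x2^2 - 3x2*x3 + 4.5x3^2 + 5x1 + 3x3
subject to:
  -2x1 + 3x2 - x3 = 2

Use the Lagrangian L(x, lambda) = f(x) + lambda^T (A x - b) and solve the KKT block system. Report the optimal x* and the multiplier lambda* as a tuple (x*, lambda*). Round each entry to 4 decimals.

Form the Lagrangian:
  L(x, lambda) = (1/2) x^T Q x + c^T x + lambda^T (A x - b)
Stationarity (grad_x L = 0): Q x + c + A^T lambda = 0.
Primal feasibility: A x = b.

This gives the KKT block system:
  [ Q   A^T ] [ x     ]   [-c ]
  [ A    0  ] [ lambda ] = [ b ]

Solving the linear system:
  x*      = (-0.6468, 0.038, -0.5922)
  lambda* = (-1.1502)
  f(x*)   = -1.3551

x* = (-0.6468, 0.038, -0.5922), lambda* = (-1.1502)
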